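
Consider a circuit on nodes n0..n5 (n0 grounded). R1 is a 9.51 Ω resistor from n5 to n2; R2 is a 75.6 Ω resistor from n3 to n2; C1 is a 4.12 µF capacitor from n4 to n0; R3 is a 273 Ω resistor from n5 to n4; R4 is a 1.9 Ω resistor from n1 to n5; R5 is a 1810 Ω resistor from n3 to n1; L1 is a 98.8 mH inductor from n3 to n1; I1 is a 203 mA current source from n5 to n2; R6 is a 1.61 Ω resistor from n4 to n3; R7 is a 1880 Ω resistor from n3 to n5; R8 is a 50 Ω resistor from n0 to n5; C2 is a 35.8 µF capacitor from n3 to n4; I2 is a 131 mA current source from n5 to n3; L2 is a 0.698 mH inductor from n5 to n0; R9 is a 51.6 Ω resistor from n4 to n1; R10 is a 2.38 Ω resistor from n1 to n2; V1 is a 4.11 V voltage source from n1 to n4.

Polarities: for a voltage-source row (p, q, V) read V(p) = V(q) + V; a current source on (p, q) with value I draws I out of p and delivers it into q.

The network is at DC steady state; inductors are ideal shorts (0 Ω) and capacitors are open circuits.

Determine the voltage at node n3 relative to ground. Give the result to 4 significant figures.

Apply KCL at each of the 5 non-ground nodes and solve the resulting linear system.
Node n1: branches {R4, R5, L1, R9, R10, V1} → V_1 = 0.5030
Node n2: branches {R1, R2, I1, R10} → V_2 = 0.7817
Node n3: branches {R2, R5, L1, R6, R7, C2, I2} → V_3 = 0.5030
Node n4: branches {C1, R3, R6, C2, R9, V1} → V_4 = -3.607
Node n5: branches {R1, R3, R4, I1, R7, R8, I2, L2} → V_5 = 0.000
Source currents: i(L1)=-2.418, i(L2)=0.000, i(V1)=-2.646

0.5030 V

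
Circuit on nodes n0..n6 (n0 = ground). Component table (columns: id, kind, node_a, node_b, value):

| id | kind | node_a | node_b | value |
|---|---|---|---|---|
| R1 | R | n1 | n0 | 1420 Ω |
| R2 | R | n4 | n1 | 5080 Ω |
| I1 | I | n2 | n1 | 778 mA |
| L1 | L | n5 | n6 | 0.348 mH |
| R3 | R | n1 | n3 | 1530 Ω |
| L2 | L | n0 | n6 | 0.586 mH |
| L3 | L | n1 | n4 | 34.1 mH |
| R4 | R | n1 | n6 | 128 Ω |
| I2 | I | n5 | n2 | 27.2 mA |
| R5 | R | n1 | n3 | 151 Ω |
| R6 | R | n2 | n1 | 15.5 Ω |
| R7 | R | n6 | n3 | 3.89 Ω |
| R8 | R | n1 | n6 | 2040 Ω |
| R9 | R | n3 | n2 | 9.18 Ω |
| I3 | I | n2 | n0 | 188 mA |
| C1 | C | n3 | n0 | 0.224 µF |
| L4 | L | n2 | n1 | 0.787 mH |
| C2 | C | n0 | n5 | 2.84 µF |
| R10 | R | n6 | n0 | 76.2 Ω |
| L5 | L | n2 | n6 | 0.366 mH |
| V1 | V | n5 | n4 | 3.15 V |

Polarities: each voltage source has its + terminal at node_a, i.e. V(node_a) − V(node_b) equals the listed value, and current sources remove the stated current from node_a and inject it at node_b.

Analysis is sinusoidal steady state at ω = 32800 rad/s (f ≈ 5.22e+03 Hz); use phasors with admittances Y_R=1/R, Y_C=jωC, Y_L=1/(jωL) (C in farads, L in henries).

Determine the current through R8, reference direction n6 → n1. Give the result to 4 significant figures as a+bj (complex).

Apply KCL at each of the 6 non-ground nodes and solve the resulting linear system.
Node n1: branches {R1, R2, I1, R3, L3, R4, R5, R6, R8, L4} → V_1 = 6.388+2.509j
Node n2: branches {I1, I2, R6, R9, I3, L4, L5} → V_2 = -1.455-1.681j
Node n3: branches {R3, R5, R7, R9, C1} → V_3 = -0.3708-0.3321j
Node n4: branches {R2, L3, V1} → V_4 = -3.213+2.163j
Node n5: branches {L1, I2, C2, V1} → V_5 = -0.06272+2.163j
Node n6: branches {L1, L2, R4, R7, R8, R10, L5} → V_6 = -0.09323+0.1485j
Source currents: i(V1)=-0.002200+0.008516j

-0.003177-0.001157j A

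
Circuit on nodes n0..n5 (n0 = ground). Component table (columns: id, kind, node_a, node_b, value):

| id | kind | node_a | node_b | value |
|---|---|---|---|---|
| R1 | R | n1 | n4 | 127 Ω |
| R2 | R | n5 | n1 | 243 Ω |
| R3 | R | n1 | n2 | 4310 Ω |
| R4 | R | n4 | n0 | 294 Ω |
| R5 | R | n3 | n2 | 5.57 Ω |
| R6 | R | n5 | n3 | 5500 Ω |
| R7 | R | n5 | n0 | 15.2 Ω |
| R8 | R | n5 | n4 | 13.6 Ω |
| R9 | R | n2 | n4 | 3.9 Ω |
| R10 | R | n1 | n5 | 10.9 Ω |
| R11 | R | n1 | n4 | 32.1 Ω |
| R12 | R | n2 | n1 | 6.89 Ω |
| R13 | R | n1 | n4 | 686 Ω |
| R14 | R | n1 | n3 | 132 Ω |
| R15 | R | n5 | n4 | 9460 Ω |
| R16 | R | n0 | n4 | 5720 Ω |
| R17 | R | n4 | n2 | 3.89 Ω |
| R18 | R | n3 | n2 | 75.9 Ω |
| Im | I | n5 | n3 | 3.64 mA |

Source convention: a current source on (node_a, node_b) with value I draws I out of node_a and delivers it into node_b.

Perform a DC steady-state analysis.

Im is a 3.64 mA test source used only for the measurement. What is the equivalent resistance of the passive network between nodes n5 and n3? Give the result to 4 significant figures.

R_eq = 12.57 Ω

MNA unknowns: 5 node voltages V₁..V_5
R1: Y=0.007874 on G[1,4]
R2: Y=0.004115 on G[5,1]
R3: Y=0.0002320 on G[1,2]
R4: Y=0.003401 on G[4,0]
R5: Y=0.1795 on G[3,2]
R6: Y=0.0001818 on G[5,3]
R7: Y=0.06579 on G[5,0]
R8: Y=0.07353 on G[5,4]
R9: Y=0.2564 on G[2,4]
R10: Y=0.09174 on G[1,5]
R11: Y=0.03115 on G[1,4]
R12: Y=0.1451 on G[2,1]
R13: Y=0.001458 on G[1,4]
R14: Y=0.007576 on G[1,3]
R15: Y=0.0001057 on G[5,4]
R16: Y=0.0001748 on G[0,4]
R17: Y=0.2571 on G[4,2]
R18: Y=0.01318 on G[3,2]
Im: z[5]−=0.00364, z[3]+=0.00364
solve → V1=0.01738, V2=0.02676, V3=0.04454, V4=0.02274, V5=-0.001236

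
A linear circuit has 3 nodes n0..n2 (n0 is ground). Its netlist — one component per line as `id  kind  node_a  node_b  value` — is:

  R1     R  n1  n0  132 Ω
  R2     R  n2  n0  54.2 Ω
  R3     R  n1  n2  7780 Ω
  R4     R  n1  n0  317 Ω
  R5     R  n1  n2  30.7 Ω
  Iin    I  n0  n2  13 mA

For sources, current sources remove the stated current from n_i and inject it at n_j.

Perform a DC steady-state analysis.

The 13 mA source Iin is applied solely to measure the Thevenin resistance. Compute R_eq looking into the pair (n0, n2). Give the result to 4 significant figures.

R_eq = 37.69 Ω

MNA unknowns: 2 node voltages V₁..V_2
R1: Y=0.007576 on G[1,0]
R2: Y=0.01845 on G[2,0]
R3: Y=0.0001285 on G[1,2]
R4: Y=0.003155 on G[1,0]
R5: Y=0.03257 on G[1,2]
Iin: z[0]−=0.013, z[2]+=0.013
solve → V1=0.3690, V2=0.4900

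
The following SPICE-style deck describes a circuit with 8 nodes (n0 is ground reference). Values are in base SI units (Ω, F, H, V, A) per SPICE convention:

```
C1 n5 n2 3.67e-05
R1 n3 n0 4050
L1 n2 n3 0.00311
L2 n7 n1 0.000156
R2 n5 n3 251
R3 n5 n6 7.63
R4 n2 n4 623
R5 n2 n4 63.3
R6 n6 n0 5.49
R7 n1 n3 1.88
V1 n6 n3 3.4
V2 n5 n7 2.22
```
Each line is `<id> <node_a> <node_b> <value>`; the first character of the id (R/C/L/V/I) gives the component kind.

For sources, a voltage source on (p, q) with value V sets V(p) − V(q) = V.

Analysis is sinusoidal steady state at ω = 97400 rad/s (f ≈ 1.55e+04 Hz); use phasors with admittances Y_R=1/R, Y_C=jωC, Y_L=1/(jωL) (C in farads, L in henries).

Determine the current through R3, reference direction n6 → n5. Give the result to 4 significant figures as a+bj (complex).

0.04838-0.05733j A

Apply KCL at each of the 7 non-ground nodes and solve the resulting linear system.
Node n1: branches {L2, R7} → V_1 = -3.330-0.09222j
Node n2: branches {C1, L1, R4, R5} → V_2 = -0.3617+0.4378j
Node n3: branches {R1, L1, R2, R7, V1} → V_3 = -3.395+0.000j
Node n4: branches {R4, R5} → V_4 = -0.3617+0.4378j
Node n5: branches {C1, R2, R3, V2} → V_5 = -0.3645+0.4374j
Node n6: branches {R3, R6, V1} → V_6 = 0.004603+0.000j
Node n7: branches {L2, V2} → V_7 = -2.585+0.4374j
Source currents: i(V1)=-0.04922+0.05733j, i(V2)=0.03486-0.04905j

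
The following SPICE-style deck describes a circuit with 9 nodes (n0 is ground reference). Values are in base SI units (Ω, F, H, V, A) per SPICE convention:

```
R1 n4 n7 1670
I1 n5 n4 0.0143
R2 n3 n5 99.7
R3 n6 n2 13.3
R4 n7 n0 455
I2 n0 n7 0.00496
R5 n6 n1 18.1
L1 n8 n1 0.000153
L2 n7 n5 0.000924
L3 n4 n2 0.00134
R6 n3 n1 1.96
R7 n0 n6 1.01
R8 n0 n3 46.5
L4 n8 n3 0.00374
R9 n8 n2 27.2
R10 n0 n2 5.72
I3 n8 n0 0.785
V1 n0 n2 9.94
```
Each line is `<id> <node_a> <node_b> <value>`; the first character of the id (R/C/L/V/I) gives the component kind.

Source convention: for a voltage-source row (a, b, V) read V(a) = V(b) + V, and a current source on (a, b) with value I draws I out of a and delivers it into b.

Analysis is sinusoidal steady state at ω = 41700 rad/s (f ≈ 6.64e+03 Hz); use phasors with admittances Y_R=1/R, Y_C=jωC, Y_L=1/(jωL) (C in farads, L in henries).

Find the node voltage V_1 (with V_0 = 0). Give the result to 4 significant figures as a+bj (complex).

-10.48+1.475j V

Element admittances at ω=41700 rad/s:
  Y(R1) = 0.0005988+0.000j S between n4,n7
  I1: injects 0.0143 A into n4 (from n5)
  Y(R2) = 0.01003+0.000j S between n3,n5
  Y(R3) = 0.07519+0.000j S between n6,n2
  Y(R4) = 0.002198+0.000j S between n7,n0
  I2: injects 0.00496 A into n7 (from n0)
  Y(R5) = 0.05525+0.000j S between n6,n1
  Y(L1) = 0.000-0.1567j S between n8,n1
  Y(L2) = 0.000-0.02595j S between n7,n5
  Y(L3) = 0.000-0.01790j S between n4,n2
  Y(R6) = 0.5102+0.000j S between n3,n1
  Y(R7) = 0.9901+0.000j S between n0,n6
  Y(R8) = 0.02151+0.000j S between n0,n3
  Y(L4) = 0.000-0.006412j S between n8,n3
  Y(R9) = 0.03676+0.000j S between n8,n2
  Y(R10) = 0.1748+0.000j S between n0,n2
  I3: injects 0.785 A into n0 (from n8)
  V1: constraint V(n0)−V(n2) = 9.94
Assemble and solve the 9×9 MNA system:
  V(n1)=-10.48+1.475j  V(n2)=-9.940+0.000j  V(n3)=-10.09+1.419j  V(n4)=-9.975+0.8336j  V(n5)=-9.125+0.9468j  V(n6)=-1.184+0.07270j  V(n7)=-8.943+1.871j  V(n8)=-11.16-3.065j
  i(V1)=-2.366+0.1066j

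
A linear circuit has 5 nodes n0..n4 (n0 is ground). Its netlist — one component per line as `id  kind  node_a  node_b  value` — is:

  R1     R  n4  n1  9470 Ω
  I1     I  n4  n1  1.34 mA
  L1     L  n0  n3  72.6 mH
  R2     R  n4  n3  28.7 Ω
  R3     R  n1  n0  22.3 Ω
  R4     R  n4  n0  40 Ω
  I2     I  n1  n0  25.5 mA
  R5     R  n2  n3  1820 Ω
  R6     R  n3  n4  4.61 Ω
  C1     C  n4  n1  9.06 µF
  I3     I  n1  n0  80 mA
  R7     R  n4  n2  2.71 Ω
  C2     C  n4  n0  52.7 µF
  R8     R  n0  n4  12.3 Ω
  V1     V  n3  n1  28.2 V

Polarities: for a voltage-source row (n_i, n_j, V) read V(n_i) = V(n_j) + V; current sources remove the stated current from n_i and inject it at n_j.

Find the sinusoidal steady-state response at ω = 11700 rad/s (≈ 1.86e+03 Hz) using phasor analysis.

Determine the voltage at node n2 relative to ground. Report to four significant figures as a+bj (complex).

-0.2014-1.418j V

MNA unknowns: 4 node voltages V₁..V_4 plus 1 source current (V1)
R1: Y=0.0001056+0.000j on G[4,1]
I1: z[4]−=0.00134, z[1]+=0.00134
L1: Y=0.000-0.001177j on G[0,3]
R2: Y=0.03484+0.000j on G[4,3]
R3: Y=0.04484+0.000j on G[1,0]
R4: Y=0.02500+0.000j on G[4,0]
I2: z[1]−=0.0255, z[0]+=0.0255
R5: Y=0.0005495+0.000j on G[2,3]
R6: Y=0.2169+0.000j on G[3,4]
C1: Y=0.000+0.1060j on G[4,1]
I3: z[1]−=0.08, z[0]+=0.08
R7: Y=0.3690+0.000j on G[4,2]
C2: Y=0.000+0.6166j on G[4,0]
R8: Y=0.08130+0.000j on G[0,4]
V1: row V3−V1=28.2, i_V1 at 3,1
solve → V1=-21.68+6.466j, V2=-0.2014-1.418j, V3=6.524+6.466j, V4=-0.2114-1.429j
aux → i_V1=-1.707-1.984j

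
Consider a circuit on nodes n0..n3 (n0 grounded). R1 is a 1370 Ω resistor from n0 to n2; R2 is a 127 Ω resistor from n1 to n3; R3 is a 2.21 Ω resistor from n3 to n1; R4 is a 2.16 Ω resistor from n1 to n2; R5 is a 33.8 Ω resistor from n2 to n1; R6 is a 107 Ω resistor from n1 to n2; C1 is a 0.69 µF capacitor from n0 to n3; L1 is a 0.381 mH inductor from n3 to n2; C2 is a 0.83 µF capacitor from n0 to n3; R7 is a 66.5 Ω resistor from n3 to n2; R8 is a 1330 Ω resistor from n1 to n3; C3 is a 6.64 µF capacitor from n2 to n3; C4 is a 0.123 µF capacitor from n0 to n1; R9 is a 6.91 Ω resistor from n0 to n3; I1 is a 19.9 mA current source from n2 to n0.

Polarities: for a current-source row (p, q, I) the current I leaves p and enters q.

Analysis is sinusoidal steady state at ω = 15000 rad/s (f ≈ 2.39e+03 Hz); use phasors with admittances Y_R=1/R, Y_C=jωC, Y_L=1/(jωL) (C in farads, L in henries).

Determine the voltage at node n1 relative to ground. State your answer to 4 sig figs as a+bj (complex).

-0.1698+0.01275j V

MNA unknowns: 3 node voltages V₁..V_3
R1: Y=0.0007299+0.000j on G[0,2]
R2: Y=0.007874+0.000j on G[1,3]
R3: Y=0.4525+0.000j on G[3,1]
R4: Y=0.4630+0.000j on G[1,2]
R5: Y=0.02959+0.000j on G[2,1]
R6: Y=0.009346+0.000j on G[1,2]
C1: Y=0.000+0.01035j on G[0,3]
L1: Y=0.000-0.1750j on G[3,2]
C2: Y=0.000+0.01245j on G[0,3]
R7: Y=0.01504+0.000j on G[3,2]
R8: Y=0.0007519+0.000j on G[1,3]
C3: Y=0.000+0.09960j on G[2,3]
C4: Y=0.000+0.001845j on G[0,1]
R9: Y=0.1447+0.000j on G[0,3]
I1: z[2]−=0.0199, z[0]+=0.0199
solve → V1=-0.1698+0.01275j, V2=-0.2040+0.002648j, V3=-0.1327+0.02306j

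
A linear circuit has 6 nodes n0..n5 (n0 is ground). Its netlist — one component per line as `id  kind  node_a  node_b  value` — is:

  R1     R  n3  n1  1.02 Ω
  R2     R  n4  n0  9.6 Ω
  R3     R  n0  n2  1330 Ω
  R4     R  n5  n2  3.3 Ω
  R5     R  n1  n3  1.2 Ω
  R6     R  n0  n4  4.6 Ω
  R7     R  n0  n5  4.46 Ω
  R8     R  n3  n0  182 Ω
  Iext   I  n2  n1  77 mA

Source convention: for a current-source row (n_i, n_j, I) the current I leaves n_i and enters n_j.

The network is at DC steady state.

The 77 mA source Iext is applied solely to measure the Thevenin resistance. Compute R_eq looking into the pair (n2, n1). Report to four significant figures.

R_eq = 190.3 Ω

Apply KCL at each of the 5 non-ground nodes and solve the resulting linear system.
Node n1: branches {R1, R5, Iext} → V_1 = 14.06
Node n2: branches {R3, R4, Iext} → V_2 = -0.5941
Node n3: branches {R1, R5, R8} → V_3 = 14.01
Node n4: branches {R2, R6} → V_4 = 0.000
Node n5: branches {R4, R7} → V_5 = -0.3414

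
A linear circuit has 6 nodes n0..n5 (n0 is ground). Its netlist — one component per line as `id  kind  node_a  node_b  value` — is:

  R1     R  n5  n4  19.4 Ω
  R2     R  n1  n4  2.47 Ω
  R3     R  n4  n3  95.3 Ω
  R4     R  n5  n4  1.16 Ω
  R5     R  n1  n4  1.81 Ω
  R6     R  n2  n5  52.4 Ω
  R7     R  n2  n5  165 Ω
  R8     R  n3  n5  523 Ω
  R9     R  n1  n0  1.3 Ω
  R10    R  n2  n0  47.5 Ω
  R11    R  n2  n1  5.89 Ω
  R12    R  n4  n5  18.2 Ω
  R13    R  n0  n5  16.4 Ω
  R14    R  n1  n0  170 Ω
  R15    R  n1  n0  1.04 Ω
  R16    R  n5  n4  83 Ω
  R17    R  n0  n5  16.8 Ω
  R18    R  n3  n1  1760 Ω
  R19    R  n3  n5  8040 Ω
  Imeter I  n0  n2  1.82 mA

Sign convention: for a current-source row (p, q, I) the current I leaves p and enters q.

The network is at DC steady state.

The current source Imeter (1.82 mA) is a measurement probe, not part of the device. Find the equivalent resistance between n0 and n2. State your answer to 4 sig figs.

R_eq = 5.070 Ω

Apply KCL at each of the 5 non-ground nodes and solve the resulting linear system.
Node n1: branches {R2, R5, R9, R11, R14, R15, R18} → V_1 = 0.0008645
Node n2: branches {R6, R7, R10, R11, Imeter} → V_2 = 0.009227
Node n3: branches {R3, R8, R18, R19} → V_3 = 0.0009589
Node n4: branches {R1, R2, R3, R4, R5, R12, R16} → V_4 = 0.0009497
Node n5: branches {R1, R4, R6, R7, R8, R12, R13, R16, R17, R19} → V_5 = 0.001033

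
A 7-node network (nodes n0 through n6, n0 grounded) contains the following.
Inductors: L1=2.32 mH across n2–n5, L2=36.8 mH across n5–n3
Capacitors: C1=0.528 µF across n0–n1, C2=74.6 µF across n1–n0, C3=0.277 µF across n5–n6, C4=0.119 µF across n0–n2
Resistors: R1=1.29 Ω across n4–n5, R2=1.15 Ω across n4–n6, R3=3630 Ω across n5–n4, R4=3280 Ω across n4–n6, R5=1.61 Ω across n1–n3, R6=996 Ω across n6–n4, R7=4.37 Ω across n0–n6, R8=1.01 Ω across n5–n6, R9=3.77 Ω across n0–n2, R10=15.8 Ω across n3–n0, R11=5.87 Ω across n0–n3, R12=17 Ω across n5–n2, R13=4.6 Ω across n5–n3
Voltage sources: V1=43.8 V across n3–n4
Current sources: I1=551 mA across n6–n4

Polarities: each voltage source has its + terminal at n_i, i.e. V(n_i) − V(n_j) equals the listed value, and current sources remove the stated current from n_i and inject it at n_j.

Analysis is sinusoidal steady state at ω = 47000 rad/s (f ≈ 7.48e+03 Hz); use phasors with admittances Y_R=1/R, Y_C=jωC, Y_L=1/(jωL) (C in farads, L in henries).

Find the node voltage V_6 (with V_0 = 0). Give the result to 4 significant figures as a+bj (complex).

Apply KCL at each of the 6 non-ground nodes and solve the resulting linear system.
Node n1: branches {C1, C2, R5} → V_1 = 0.09344-1.523j
Node n2: branches {L1, R9, R12, C4} → V_2 = -4.681+0.4897j
Node n3: branches {R5, R10, R11, L2, R13, V1} → V_3 = 8.751-0.9917j
Node n4: branches {R1, R2, R3, R4, R6, V1, I1} → V_4 = -35.05-0.9917j
Node n5: branches {L1, R1, R3, R8, C3, R12, L2, R13} → V_5 = -25.60-1.009j
Node n6: branches {R2, R4, R6, R7, R8, C3, I1} → V_6 = -27.00-0.8825j
Source currents: i(V1)=-14.89-0.08204j

-27.00-0.8825j V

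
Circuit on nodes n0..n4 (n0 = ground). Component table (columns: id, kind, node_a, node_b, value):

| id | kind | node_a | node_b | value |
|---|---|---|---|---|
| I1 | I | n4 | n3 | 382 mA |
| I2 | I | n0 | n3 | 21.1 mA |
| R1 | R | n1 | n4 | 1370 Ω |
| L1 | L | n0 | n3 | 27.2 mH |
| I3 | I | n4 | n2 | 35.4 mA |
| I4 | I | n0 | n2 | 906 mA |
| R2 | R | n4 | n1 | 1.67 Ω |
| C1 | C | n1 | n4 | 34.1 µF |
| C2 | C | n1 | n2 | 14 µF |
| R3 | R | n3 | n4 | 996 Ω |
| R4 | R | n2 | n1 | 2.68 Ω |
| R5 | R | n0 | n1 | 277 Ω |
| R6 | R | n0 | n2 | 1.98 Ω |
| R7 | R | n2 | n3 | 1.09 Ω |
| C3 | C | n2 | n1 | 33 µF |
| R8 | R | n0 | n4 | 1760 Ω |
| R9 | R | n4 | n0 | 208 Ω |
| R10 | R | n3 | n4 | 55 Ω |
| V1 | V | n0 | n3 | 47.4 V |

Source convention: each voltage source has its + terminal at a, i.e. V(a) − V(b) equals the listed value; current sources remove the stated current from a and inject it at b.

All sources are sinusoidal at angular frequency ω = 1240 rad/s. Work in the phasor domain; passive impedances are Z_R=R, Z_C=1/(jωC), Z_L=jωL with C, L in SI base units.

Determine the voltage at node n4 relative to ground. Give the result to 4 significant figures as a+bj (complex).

Apply KCL at each of the 4 non-ground nodes and solve the resulting linear system.
Node n1: branches {R1, R2, C1, C2, R4, R5, C3} → V_1 = -31.31+0.1539j
Node n2: branches {I3, I4, C2, R4, R6, R7, C3} → V_2 = -30.21-0.003985j
Node n3: branches {I1, I2, L1, R3, R7, R10, V1} → V_3 = -47.40+0.000j
Node n4: branches {I1, R1, I3, R2, C1, R3, R8, R9, R10} → V_4 = -32.20+0.2082j
Source currents: i(V1)=-16.47+1.405j

-32.20+0.2082j V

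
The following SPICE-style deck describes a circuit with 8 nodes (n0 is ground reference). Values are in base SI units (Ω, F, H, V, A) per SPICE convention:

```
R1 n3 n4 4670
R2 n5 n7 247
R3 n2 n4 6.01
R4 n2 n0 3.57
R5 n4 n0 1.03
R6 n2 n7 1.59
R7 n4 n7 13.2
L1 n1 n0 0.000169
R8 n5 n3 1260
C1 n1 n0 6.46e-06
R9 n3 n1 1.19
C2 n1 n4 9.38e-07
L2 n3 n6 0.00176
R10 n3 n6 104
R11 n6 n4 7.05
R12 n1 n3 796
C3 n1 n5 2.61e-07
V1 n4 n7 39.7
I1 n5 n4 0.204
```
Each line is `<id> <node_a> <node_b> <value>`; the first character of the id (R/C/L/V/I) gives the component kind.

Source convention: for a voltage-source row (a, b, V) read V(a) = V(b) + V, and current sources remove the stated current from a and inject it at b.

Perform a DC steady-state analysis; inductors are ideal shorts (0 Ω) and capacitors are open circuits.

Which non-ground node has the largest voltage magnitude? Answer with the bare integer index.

5

Apply KCL at each of the 7 non-ground nodes and solve the resulting linear system.
Node n1: branches {L1, C1, R9, C2, R12, C3} → V_1 = 0.000
Node n2: branches {R3, R4, R6} → V_2 = -19.49
Node n3: branches {R1, R8, R9, L2, R10, R12} → V_3 = 0.6703
Node n4: branches {R1, R3, R5, R7, C2, R11, V1, I1} → V_4 = 5.042
Node n5: branches {R2, R8, C3, I1} → V_5 = -71.00
Node n6: branches {L2, R10, R11} → V_6 = 0.6703
Node n7: branches {R2, R6, R7, V1} → V_7 = -34.66
Source currents: i(L1)=0.5641, i(L2)=-0.6201, i(V1)=-12.40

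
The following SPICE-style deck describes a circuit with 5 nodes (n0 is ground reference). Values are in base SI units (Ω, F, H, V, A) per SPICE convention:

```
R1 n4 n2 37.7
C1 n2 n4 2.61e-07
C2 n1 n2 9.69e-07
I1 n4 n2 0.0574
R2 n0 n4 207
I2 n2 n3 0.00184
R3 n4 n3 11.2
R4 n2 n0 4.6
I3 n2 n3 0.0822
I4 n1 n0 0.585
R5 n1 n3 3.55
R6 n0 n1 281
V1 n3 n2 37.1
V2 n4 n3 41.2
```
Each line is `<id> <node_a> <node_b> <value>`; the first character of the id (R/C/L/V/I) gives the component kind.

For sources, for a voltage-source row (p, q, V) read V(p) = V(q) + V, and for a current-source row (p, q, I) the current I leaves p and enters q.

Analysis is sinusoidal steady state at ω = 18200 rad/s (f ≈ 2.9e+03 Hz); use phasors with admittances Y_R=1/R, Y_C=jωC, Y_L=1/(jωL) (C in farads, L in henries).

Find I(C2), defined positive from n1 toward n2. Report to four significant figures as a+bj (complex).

Apply KCL at each of the 4 non-ground nodes and solve the resulting linear system.
Node n1: branches {C2, I4, R5, R6} → V_1 = 29.70-2.101j
Node n2: branches {R1, C1, C2, I1, I2, R4, I3, V1} → V_2 = -4.810+0.03364j
Node n3: branches {I2, R3, I3, R5, V1, V2} → V_3 = 32.29+0.03364j
Node n4: branches {R1, C1, I1, R2, R3, V2} → V_4 = 73.49+0.03364j
Source currents: i(V1)=-3.134-0.9733j, i(V2)=-6.168-0.3721j

0.03764+0.6087j A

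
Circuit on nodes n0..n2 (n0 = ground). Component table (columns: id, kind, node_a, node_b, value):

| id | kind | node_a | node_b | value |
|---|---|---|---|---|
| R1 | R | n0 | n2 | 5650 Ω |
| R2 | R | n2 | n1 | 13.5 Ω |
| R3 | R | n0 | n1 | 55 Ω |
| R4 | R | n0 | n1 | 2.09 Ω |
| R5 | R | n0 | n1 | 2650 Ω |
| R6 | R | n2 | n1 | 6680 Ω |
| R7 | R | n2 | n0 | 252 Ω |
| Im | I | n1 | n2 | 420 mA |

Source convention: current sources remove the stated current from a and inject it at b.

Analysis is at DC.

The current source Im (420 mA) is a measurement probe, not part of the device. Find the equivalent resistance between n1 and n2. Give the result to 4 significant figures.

R_eq = 12.77 Ω

Apply KCL at each of the 2 non-ground nodes and solve the resulting linear system.
Node n1: branches {R2, R3, R4, R5, R6, Im} → V_1 = -0.04435
Node n2: branches {R1, R2, R6, R7, Im} → V_2 = 5.317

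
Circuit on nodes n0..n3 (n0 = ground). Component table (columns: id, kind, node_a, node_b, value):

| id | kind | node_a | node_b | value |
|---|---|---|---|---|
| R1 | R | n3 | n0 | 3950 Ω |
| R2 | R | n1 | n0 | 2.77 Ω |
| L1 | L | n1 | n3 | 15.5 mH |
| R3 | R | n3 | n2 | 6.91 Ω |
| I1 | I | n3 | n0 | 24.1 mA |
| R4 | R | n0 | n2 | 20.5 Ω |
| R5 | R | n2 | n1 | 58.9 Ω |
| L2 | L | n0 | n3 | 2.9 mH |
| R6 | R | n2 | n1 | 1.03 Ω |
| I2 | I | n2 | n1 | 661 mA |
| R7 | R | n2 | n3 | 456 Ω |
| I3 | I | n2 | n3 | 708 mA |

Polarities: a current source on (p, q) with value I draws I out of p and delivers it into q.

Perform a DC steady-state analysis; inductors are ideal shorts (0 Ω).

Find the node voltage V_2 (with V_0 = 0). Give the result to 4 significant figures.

-1.157 V

Element admittances at DC:
  Y(R1) = 0.0002532 S between n3,n0
  Y(R2) = 0.3610 S between n1,n0
  L1: short n1↔n3 (DC inductor)
  Y(R3) = 0.1447 S between n3,n2
  I1: injects 0.0241 A into n0 (from n3)
  Y(R4) = 0.04878 S between n0,n2
  Y(R5) = 0.01698 S between n2,n1
  L2: short n0↔n3 (DC inductor)
  Y(R6) = 0.9709 S between n2,n1
  I2: injects 0.661 A into n1 (from n2)
  Y(R7) = 0.002193 S between n2,n3
  I3: injects 0.708 A into n3 (from n2)
Assemble and solve the 5×5 MNA system:
  V(n1)=0.000  V(n2)=-1.157  V(n3)=0.000
  i(L1)=-0.4816  i(L2)=-0.03232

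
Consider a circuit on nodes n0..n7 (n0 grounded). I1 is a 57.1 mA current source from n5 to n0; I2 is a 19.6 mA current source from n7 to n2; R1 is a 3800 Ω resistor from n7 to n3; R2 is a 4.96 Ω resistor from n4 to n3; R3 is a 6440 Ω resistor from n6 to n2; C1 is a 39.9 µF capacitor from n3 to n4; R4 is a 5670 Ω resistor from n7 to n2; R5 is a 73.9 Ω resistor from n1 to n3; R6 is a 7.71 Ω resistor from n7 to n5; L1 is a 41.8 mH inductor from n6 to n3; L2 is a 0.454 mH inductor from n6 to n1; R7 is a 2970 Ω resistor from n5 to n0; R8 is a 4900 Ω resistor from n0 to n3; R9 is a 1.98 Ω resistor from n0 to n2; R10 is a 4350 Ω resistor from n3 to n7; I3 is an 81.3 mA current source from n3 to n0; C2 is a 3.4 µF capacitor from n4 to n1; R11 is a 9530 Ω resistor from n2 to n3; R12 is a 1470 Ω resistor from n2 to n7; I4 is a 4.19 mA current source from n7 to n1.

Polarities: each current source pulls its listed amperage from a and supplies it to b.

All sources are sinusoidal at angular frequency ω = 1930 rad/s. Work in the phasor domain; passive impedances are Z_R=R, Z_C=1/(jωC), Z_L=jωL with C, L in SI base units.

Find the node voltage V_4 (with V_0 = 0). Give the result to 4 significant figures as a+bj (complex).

Apply KCL at each of the 7 non-ground nodes and solve the resulting linear system.
Node n1: branches {R5, L2, C2, I4} → V_1 = -122.8+0.4804j
Node n2: branches {I2, R3, R4, R9, R11, R12} → V_2 = -0.1675+6.925e-05j
Node n3: branches {R1, R2, C1, R5, L1, R8, R10, I3, R11} → V_3 = -124.3-0.1157j
Node n4: branches {R2, C1, C2} → V_4 = -124.3-0.06919j
Node n5: branches {I1, R6, R7} → V_5 = -84.56-0.03373j
Node n6: branches {R3, L1, L2} → V_6 = -122.8+0.4905j
Node n7: branches {I2, R1, R4, R6, R10, R12, I4} → V_7 = -84.34-0.03382j

-124.3-0.06919j V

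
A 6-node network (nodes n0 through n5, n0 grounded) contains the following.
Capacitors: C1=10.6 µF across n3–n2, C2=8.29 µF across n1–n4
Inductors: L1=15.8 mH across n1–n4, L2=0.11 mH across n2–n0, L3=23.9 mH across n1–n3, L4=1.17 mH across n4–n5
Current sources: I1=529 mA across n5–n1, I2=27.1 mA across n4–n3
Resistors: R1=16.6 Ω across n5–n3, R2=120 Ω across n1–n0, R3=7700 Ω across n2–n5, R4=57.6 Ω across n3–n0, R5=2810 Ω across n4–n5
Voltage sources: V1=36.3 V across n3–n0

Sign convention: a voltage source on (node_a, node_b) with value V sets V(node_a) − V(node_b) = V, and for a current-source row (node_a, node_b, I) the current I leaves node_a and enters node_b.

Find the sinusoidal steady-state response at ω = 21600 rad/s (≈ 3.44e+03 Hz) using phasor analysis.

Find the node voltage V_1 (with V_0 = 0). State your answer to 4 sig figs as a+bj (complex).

Apply KCL at each of the 5 non-ground nodes and solve the resulting linear system.
Node n1: branches {L1, I1, C2, L3, R2} → V_1 = 31.97+3.667j
Node n2: branches {C1, L2, R3} → V_2 = -43.31+0.05038j
Node n3: branches {C1, I2, L3, R1, R4, V1} → V_3 = 36.30+0.000j
Node n4: branches {L1, C2, I2, R5, L4} → V_4 = 32.19+5.118j
Node n5: branches {I1, R1, R3, R5, L4} → V_5 = 31.15-0.6452j
Source currents: i(V1)=-0.9178-18.26j

31.97+3.667j V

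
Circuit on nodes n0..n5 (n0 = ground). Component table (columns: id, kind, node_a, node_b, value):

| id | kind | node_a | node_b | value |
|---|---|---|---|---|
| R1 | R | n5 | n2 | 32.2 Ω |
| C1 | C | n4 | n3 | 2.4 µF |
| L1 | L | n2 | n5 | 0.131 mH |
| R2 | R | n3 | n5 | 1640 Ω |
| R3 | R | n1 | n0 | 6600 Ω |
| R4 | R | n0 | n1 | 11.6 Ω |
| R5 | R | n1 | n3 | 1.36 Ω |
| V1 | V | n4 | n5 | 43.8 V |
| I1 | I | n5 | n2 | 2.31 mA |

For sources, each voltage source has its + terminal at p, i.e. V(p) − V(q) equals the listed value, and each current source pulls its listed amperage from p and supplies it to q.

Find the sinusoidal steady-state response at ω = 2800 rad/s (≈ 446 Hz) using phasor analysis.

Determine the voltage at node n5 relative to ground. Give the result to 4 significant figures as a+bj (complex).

MNA unknowns: 5 node voltages V₁..V_5 plus 1 source current (V1)
R1: Y=0.03106+0.000j on G[5,2]
C1: Y=0.000+0.006720j on G[4,3]
L1: Y=0.000-2.726j on G[2,5]
R2: Y=0.0006098+0.000j on G[3,5]
R3: Y=0.0001515+0.000j on G[1,0]
R4: Y=0.08621+0.000j on G[0,1]
R5: Y=0.7353+0.000j on G[1,3]
V1: row V4−V5=43.8, i_V1 at 4,5
I1: z[5]−=0.00231, z[2]+=0.00231
solve → V1=0.000+0.000j, V2=-43.44-3.941j, V3=0.000+0.000j, V4=0.3577-3.942j, V5=-43.44-3.942j
aux → i_V1=-0.02649-0.002404j

-43.44-3.942j V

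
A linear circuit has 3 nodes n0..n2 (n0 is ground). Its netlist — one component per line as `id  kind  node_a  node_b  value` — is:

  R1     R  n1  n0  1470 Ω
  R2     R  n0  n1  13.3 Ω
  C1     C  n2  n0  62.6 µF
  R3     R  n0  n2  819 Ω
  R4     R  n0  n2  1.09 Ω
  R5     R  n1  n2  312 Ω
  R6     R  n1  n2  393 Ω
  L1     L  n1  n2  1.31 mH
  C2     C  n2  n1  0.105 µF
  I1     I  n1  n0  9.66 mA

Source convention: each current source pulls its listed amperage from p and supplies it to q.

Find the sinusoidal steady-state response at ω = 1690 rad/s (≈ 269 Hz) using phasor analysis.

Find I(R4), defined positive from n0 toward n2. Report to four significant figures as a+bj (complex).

0.008457-0.002250j A

Apply KCL at each of the 2 non-ground nodes and solve the resulting linear system.
Node n1: branches {R1, R2, R5, R6, L1, C2, I1} → V_1 = -0.01229-0.01684j
Node n2: branches {C1, R3, R4, R5, R6, L1, C2} → V_2 = -0.009218+0.002452j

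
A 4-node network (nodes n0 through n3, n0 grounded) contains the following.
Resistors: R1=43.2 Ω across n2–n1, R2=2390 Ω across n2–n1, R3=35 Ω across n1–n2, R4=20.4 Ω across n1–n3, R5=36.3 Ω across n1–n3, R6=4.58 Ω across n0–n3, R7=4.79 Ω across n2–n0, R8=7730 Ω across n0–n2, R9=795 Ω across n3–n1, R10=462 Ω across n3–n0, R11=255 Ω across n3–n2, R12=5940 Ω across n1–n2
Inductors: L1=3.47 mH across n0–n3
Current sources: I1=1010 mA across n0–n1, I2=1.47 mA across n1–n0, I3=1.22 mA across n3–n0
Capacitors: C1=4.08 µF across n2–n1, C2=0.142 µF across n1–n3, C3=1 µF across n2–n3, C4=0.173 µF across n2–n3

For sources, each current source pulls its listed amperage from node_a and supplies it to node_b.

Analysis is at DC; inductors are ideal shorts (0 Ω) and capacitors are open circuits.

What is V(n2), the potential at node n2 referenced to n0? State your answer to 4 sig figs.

MNA unknowns: 3 node voltages V₁..V_3 plus 1 source current (L1)
R1: Y=0.02315 on G[2,1]
R2: Y=0.0004184 on G[2,1]
R3: Y=0.02857 on G[1,2]
R4: Y=0.04902 on G[1,3]
R5: Y=0.02755 on G[1,3]
L1: row V0−V3=0, i_L1 at 0,3
R6: Y=0.2183 on G[0,3]
R7: Y=0.2088 on G[2,0]
I1: z[0]−=1.01, z[1]+=1.01
R8: Y=0.0001294 on G[0,2]
R9: Y=0.001258 on G[3,1]
C1: Y=0.000 on G[2,1]
R10: Y=0.002165 on G[3,0]
C2: Y=0.000 on G[1,3]
C3: Y=0.000 on G[2,3]
I2: z[1]−=0.00147, z[0]+=0.00147
C4: Y=0.000 on G[2,3]
R11: Y=0.003922 on G[3,2]
R12: Y=0.0001684 on G[1,2]
I3: z[3]−=0.00122, z[0]+=0.00122
solve → V1=8.418, V2=1.661, V3=0.000
aux → i_L1=-0.6604

1.661 V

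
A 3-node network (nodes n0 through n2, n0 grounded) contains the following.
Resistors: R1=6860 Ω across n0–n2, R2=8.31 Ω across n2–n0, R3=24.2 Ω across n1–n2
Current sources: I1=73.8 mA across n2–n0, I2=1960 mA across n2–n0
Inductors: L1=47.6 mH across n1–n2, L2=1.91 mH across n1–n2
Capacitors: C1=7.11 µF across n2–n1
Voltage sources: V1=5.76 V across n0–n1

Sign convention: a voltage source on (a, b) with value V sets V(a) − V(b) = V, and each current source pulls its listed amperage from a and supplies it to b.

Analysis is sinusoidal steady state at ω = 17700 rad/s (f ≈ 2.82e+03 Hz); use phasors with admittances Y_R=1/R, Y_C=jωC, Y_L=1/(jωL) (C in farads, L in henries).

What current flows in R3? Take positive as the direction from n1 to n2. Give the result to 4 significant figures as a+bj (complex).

Apply KCL at each of the 2 non-ground nodes and solve the resulting linear system.
Node n1: branches {L1, L2, R3, C1, V1} → V_1 = -5.760+0.000j
Node n2: branches {R1, I1, L1, I2, L2, R2, R3, C1} → V_2 = -11.92+3.617j
Source currents: i(V1)=0.5982+0.4358j

0.2543-0.1495j A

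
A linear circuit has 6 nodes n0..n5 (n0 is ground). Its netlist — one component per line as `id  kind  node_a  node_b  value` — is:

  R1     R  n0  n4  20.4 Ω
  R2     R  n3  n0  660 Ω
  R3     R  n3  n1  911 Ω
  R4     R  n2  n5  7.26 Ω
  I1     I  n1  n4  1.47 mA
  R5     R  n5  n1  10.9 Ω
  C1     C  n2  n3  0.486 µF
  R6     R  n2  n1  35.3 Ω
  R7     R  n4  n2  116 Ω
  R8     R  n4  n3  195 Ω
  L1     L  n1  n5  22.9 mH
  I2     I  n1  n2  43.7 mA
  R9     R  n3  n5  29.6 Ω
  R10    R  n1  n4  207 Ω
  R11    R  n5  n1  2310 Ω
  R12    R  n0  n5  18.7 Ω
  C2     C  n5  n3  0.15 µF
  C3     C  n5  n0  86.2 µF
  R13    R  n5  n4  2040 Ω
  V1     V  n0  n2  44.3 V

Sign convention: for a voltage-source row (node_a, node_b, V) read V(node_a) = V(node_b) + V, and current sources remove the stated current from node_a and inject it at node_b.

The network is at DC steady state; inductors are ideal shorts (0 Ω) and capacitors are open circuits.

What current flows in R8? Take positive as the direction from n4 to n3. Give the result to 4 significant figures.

Apply KCL at each of the 5 non-ground nodes and solve the resulting linear system.
Node n1: branches {R3, I1, R5, R6, L1, I2, R10, R11} → V_1 = -32.55
Node n2: branches {R4, C1, R6, R7, I2, V1} → V_2 = -44.30
Node n3: branches {R2, R3, C1, R8, R9, C2} → V_3 = -28.61
Node n4: branches {R1, I1, R7, R8, R10, R13} → V_4 = -10.29
Node n5: branches {R4, R5, L1, R9, R11, R12, C2, C3, R13} → V_5 = -32.55
Source currents: i(L1)=-0.2661, i(V1)=-2.288

0.09398 A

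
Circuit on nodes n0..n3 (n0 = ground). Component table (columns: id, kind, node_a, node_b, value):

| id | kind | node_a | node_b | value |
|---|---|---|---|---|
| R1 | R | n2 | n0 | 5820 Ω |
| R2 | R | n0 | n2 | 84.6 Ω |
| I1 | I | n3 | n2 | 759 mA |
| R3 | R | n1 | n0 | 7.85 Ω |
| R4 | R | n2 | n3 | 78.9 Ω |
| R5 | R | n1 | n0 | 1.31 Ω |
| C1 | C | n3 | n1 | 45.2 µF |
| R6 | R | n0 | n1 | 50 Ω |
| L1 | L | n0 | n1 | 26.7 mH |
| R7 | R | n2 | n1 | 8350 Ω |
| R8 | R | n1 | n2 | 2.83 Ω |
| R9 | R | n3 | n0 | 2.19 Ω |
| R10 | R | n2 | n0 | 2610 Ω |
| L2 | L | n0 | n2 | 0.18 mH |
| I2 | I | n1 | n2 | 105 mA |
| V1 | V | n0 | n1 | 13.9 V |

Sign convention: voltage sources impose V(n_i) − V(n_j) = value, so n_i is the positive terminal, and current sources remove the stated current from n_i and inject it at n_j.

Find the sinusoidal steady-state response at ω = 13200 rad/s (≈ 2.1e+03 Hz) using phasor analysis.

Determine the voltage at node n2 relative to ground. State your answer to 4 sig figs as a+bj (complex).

-4.824-5.563j V

MNA unknowns: 3 node voltages V₁..V_3 plus 1 source current (V1)
R1: Y=0.0001718+0.000j on G[2,0]
R2: Y=0.01182+0.000j on G[0,2]
I1: z[3]−=0.759, z[2]+=0.759
R3: Y=0.1274+0.000j on G[1,0]
R4: Y=0.01267+0.000j on G[2,3]
R5: Y=0.7634+0.000j on G[1,0]
C1: Y=0.000+0.5966j on G[3,1]
R6: Y=0.02000+0.000j on G[0,1]
L1: Y=0.000-0.002837j on G[0,1]
R7: Y=0.0001198+0.000j on G[2,1]
R8: Y=0.3534+0.000j on G[1,2]
R9: Y=0.4566+0.000j on G[3,0]
R10: Y=0.0003831+0.000j on G[2,0]
L2: Y=0.000-0.4209j on G[0,2]
I2: z[1]−=0.105, z[2]+=0.105
V1: row V0−V1=13.9, i_V1 at 0,1
solve → V1=-13.90+0.000j, V2=-4.824-5.563j, V3=-9.328-5.963j
aux → i_V1=-19.32-0.7217j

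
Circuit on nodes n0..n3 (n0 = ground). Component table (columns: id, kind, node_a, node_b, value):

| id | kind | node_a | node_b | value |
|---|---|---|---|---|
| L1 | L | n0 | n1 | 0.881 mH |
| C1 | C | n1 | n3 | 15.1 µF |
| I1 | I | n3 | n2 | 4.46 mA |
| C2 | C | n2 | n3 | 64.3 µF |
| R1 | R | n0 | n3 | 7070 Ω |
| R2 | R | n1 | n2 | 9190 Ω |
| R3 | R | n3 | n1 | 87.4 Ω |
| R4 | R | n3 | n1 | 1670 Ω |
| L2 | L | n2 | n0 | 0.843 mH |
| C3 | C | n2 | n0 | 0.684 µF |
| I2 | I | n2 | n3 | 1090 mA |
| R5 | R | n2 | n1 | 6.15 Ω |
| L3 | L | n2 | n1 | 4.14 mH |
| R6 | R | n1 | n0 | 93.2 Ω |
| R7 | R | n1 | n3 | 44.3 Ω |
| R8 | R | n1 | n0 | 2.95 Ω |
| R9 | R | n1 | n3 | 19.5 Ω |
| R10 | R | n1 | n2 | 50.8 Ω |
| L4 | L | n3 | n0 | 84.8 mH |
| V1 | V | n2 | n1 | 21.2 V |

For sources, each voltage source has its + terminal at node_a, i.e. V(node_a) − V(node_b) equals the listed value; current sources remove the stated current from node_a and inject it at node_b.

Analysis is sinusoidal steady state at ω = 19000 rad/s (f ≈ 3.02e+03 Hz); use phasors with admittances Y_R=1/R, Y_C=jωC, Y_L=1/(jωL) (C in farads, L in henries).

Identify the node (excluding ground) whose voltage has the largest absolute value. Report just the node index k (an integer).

Apply KCL at each of the 3 non-ground nodes and solve the resulting linear system.
Node n1: branches {L1, C1, R2, R3, R4, R5, L3, R6, R7, R8, R9, R10, V1} → V_1 = -0.8713+2.753j
Node n2: branches {I1, C2, R2, L2, C3, I2, R5, L3, R10, V1} → V_2 = 20.33+2.753j
Node n3: branches {C1, I1, C2, R1, R3, R4, I2, R7, R9, L4} → V_3 = 16.29+3.013j
Source currents: i(V1)=-5.406-3.661j

2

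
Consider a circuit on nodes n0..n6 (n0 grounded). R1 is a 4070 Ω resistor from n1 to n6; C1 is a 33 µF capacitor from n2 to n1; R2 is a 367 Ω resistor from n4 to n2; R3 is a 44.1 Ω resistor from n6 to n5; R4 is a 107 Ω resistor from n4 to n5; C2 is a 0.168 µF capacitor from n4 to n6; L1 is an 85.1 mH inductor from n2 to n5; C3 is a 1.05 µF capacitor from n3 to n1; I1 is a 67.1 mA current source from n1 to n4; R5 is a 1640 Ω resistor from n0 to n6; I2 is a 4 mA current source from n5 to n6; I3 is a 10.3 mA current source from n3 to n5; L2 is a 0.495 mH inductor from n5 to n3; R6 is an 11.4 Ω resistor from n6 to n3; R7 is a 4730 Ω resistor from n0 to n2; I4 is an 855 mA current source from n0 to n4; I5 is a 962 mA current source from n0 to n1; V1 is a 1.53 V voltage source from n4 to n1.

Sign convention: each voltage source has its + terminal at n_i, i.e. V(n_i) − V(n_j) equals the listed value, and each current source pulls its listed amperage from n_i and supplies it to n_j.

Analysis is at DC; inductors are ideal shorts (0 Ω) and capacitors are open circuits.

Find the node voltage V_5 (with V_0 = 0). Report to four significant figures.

2221 V

Apply KCL at each of the 6 non-ground nodes and solve the resulting linear system.
Node n1: branches {R1, C1, C3, I1, I5, V1} → V_1 = 2367
Node n2: branches {C1, R2, L1, R7} → V_2 = 2221
Node n3: branches {C3, I3, L2, R6} → V_3 = 2221
Node n4: branches {R2, R4, C2, I1, I4, V1} → V_4 = 2369
Node n5: branches {R3, R4, L1, I2, I3, L2} → V_5 = 2221
Node n6: branches {R1, R3, C2, R5, I2, R6} → V_6 = 2210
Source currents: i(L1)=-0.06823, i(L2)=1.047, i(V1)=-0.8562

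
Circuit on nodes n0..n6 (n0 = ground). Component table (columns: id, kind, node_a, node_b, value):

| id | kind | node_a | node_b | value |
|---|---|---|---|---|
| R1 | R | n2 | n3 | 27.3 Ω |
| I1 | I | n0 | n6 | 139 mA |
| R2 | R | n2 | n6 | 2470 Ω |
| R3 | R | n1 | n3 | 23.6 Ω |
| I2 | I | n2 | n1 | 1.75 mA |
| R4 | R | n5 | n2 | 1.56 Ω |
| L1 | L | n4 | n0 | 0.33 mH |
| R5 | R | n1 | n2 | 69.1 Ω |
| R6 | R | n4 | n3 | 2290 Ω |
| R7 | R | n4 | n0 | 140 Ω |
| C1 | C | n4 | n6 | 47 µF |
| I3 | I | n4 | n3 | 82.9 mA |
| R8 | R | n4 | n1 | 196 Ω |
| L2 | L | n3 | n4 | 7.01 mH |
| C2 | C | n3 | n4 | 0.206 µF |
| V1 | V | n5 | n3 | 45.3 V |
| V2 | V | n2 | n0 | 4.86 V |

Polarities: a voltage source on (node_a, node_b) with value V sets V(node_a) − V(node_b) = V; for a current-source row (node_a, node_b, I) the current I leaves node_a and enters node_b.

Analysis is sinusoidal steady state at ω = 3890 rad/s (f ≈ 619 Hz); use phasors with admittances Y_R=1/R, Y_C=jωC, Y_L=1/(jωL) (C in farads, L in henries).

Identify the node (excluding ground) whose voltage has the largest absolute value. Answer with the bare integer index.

3

MNA unknowns: 6 node voltages V₁..V_6 plus 2 source currents (V1, V2)
R1: Y=0.03663+0.000j on G[2,3]
I1: z[0]−=0.139, z[6]+=0.139
R2: Y=0.0004049+0.000j on G[2,6]
R3: Y=0.04237+0.000j on G[1,3]
I2: z[2]−=0.00175, z[1]+=0.00175
R4: Y=0.6410+0.000j on G[5,2]
L1: Y=0.000-0.7790j on G[4,0]
R5: Y=0.01447+0.000j on G[1,2]
R6: Y=0.0004367+0.000j on G[4,3]
R7: Y=0.007143+0.000j on G[4,0]
C1: Y=0.000+0.1828j on G[4,6]
I3: z[4]−=0.0829, z[3]+=0.0829
R8: Y=0.005102+0.000j on G[4,1]
L2: Y=0.000-0.03667j on G[3,4]
C2: Y=0.000+0.0008013j on G[3,4]
V1: row V5−V3=45.3, i_V1 at 5,3
V2: row V2−V0=4.86, i_V2 at 2,0
solve → V1=-24.25-1.267j, V2=4.860+0.000j, V3=-36.96-1.834j, V4=-1.621-0.1551j, V5=8.337-1.834j, V6=-1.619-0.9297j
aux → i_V1=-2.229+1.176j, i_V2=0.2714-1.262j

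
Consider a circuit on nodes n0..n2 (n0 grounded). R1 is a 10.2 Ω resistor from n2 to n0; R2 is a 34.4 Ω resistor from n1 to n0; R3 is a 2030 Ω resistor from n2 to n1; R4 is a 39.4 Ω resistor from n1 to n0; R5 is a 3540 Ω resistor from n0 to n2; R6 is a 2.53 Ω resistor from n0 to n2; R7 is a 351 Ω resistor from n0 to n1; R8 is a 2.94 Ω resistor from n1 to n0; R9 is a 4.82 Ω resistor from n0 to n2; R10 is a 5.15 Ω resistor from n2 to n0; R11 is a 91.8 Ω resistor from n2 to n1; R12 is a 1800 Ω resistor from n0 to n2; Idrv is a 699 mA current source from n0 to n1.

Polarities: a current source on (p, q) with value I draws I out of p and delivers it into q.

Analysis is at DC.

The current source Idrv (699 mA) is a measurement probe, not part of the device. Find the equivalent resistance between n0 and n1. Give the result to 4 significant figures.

R_eq = 2.447 Ω

MNA unknowns: 2 node voltages V₁..V_2
R1: Y=0.09804 on G[2,0]
R2: Y=0.02907 on G[1,0]
R3: Y=0.0004926 on G[2,1]
R4: Y=0.02538 on G[1,0]
R5: Y=0.0002825 on G[0,2]
R6: Y=0.3953 on G[0,2]
R7: Y=0.002849 on G[0,1]
R8: Y=0.3401 on G[1,0]
R9: Y=0.2075 on G[0,2]
R10: Y=0.1942 on G[2,0]
R11: Y=0.01089 on G[2,1]
R12: Y=0.0005556 on G[0,2]
Idrv: z[0]−=0.699, z[1]+=0.699
solve → V1=1.710, V2=0.02147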